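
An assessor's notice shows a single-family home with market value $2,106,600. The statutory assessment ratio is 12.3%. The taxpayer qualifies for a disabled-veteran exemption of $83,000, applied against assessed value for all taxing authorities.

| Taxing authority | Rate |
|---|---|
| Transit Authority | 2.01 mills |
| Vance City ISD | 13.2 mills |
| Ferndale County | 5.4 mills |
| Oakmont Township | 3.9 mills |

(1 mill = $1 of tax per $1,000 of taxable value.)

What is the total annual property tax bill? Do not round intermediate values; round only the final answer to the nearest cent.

$4,316.50

Assessed value = $2,106,600 × 0.123 = $259,111.8
Taxable value = $259,111.8 − $83,000 = $176,111.8
Transit Authority: $176,111.8 × 0.00201 = $353.984718
Vance City ISD: $176,111.8 × 0.0132 = $2,324.67576
Ferndale County: $176,111.8 × 0.0054 = $951.00372
Oakmont Township: $176,111.8 × 0.0039 = $686.83602
Total = $353.984718 + $2,324.67576 + $951.00372 + $686.83602 = $4,316.500218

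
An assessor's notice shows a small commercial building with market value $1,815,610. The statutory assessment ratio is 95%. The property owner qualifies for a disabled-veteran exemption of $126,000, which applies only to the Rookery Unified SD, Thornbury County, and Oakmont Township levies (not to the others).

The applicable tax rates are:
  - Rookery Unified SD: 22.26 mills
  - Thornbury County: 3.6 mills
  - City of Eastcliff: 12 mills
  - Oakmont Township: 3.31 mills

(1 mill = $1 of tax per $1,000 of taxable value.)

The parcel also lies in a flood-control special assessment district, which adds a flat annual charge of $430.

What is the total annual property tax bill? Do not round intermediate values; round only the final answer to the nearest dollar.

Assessed value = $1,815,610 × 0.95 = $1,724,829.5
Rookery Unified SD: ($1,724,829.5 − $126,000) × 0.02226 = $1,598,829.5 × 0.02226 = $35,589.94467
Thornbury County: ($1,724,829.5 − $126,000) × 0.0036 = $1,598,829.5 × 0.0036 = $5,755.7862
City of Eastcliff: $1,724,829.5 × 0.012 = $20,697.954
Oakmont Township: ($1,724,829.5 − $126,000) × 0.00331 = $1,598,829.5 × 0.00331 = $5,292.125645
Levies subtotal = $67,335.810515
Total = $67,335.810515 + $430 = $67,765.810515

$67,766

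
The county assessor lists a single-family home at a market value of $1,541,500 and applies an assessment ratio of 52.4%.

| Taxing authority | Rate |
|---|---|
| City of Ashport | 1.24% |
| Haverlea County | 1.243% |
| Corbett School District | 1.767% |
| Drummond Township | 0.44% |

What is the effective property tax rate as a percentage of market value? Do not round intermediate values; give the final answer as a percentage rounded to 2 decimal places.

Assessed value = $1,541,500 × 0.524 = $807,746
City of Ashport: $807,746 × 0.0124 = $10,016.0504
Haverlea County: $807,746 × 0.01243 = $10,040.28278
Corbett School District: $807,746 × 0.01767 = $14,272.87182
Drummond Township: $807,746 × 0.0044 = $3,554.0824
Total tax = $37,883.2874
Effective rate = $37,883.2874 ÷ $1,541,500 = 2.46% of market value

2.46%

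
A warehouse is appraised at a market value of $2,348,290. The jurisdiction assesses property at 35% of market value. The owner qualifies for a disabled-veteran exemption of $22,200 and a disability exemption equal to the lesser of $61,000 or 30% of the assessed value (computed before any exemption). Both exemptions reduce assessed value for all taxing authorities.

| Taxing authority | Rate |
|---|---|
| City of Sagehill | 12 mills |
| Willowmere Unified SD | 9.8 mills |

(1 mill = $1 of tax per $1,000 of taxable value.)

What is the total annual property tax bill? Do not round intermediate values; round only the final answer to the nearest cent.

$16,103.69

Assessed value = $2,348,290 × 0.35 = $821,901.5
Disability exemption = min($61,000, 30% × $821,901.5) = min($61,000, $246,570.45) = $61,000 (dollar cap binds)
Taxable value = $821,901.5 − $22,200 − $61,000 = $738,701.5
City of Sagehill: $738,701.5 × 0.012 = $8,864.418
Willowmere Unified SD: $738,701.5 × 0.0098 = $7,239.2747
Total = $16,103.6927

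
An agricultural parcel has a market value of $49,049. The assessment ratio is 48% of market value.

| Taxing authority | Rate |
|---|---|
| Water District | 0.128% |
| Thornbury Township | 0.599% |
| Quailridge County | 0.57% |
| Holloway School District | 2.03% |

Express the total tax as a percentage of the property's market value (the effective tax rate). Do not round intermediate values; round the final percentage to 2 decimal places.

Assessed value = $49,049 × 0.48 = $23,543.52
Water District: $23,543.52 × 0.00128 = $30.1357056
Thornbury Township: $23,543.52 × 0.00599 = $141.0256848
Quailridge County: $23,543.52 × 0.0057 = $134.198064
Holloway School District: $23,543.52 × 0.0203 = $477.933456
Total tax = $783.2929104
Effective rate = $783.2929104 ÷ $49,049 = 1.60% of market value

1.60%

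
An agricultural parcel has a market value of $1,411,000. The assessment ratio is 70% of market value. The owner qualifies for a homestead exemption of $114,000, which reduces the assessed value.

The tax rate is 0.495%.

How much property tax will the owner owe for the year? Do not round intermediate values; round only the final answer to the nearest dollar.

Assessed value = $1,411,000 × 0.7 = $987,700
Taxable value = $987,700 − $114,000 = $873,700
Tax = $873,700 × 0.00495 = $4,324.815

$4,325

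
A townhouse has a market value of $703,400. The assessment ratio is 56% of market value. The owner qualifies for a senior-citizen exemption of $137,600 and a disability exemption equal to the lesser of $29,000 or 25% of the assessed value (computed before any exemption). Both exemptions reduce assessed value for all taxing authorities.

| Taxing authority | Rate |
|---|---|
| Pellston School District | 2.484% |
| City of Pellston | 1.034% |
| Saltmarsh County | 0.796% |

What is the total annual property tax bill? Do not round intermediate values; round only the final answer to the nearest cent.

$9,805.89

Assessed value = $703,400 × 0.56 = $393,904
Disability exemption = min($29,000, 25% × $393,904) = min($29,000, $98,476) = $29,000 (dollar cap binds)
Taxable value = $393,904 − $137,600 − $29,000 = $227,304
Pellston School District: $227,304 × 0.02484 = $5,646.23136
City of Pellston: $227,304 × 0.01034 = $2,350.32336
Saltmarsh County: $227,304 × 0.00796 = $1,809.33984
Total = $9,805.89456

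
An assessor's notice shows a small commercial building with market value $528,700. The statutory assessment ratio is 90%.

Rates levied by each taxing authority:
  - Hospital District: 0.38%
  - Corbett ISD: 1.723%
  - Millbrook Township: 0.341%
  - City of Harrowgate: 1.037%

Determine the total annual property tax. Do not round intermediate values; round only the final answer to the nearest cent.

Assessed value = $528,700 × 0.9 = $475,830
Hospital District: $475,830 × 0.0038 = $1,808.154
Corbett ISD: $475,830 × 0.01723 = $8,198.5509
Millbrook Township: $475,830 × 0.00341 = $1,622.5803
City of Harrowgate: $475,830 × 0.01037 = $4,934.3571
Total = $1,808.154 + $8,198.5509 + $1,622.5803 + $4,934.3571 = $16,563.6423

$16,563.64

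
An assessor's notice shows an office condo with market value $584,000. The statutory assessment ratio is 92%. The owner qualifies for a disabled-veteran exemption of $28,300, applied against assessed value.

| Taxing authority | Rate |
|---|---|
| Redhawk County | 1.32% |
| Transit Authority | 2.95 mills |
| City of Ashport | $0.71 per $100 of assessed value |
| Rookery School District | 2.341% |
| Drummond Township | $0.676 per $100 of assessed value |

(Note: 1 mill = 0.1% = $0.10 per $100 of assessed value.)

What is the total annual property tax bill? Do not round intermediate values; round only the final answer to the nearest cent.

$27,189.71

Assessed value = $584,000 × 0.92 = $537,280
Taxable value = $537,280 − $28,300 = $508,980
Redhawk County: $508,980 × 0.0132 = $6,718.536
Transit Authority: $508,980 × 0.00295 = $1,501.491
City of Ashport: $508,980 × 0.0071 = $3,613.758
Rookery School District: $508,980 × 0.02341 = $11,915.2218
Drummond Township: $508,980 × 0.00676 = $3,440.7048
Total = $27,189.7116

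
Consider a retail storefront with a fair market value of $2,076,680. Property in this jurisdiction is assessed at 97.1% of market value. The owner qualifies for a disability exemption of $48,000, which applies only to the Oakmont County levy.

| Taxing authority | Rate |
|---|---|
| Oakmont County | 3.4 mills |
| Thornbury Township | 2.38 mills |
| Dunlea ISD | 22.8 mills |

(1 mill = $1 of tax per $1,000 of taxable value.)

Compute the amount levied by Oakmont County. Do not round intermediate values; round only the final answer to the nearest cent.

$6,692.75

Assessed value = $2,076,680 × 0.971 = $2,016,456.28
Oakmont County taxable value = $2,016,456.28 − $48,000 = $1,968,456.28
Oakmont County levy = $1,968,456.28 × 0.0034 = $6,692.751352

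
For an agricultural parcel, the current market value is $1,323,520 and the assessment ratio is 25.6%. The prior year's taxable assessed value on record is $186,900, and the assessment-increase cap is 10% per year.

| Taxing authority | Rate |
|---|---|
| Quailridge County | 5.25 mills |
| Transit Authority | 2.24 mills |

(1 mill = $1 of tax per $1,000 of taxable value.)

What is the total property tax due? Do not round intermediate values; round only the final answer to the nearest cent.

Uncapped assessed value = $1,323,520 × 0.256 = $338,821.12
Cap limit = $186,900 × 1.1 = $205,590
Taxable assessed value = min($338,821.12, $205,590) = $205,590 (cap binds)
Quailridge County: $205,590 × 0.00525 = $1,079.3475
Transit Authority: $205,590 × 0.00224 = $460.5216
Total = $1,539.8691

$1,539.87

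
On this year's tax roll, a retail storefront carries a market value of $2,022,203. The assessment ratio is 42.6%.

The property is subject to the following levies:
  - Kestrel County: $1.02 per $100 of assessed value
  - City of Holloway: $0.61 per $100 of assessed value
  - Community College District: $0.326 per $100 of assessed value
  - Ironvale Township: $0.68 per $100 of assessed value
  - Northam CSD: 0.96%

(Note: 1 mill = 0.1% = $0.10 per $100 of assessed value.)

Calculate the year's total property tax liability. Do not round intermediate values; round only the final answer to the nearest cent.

$30,978.05

Assessed value = $2,022,203 × 0.426 = $861,458.478
Kestrel County: $861,458.478 × 0.0102 = $8,786.8764756
City of Holloway: $861,458.478 × 0.0061 = $5,254.8967158
Community College District: $861,458.478 × 0.00326 = $2,808.35463828
Ironvale Township: $861,458.478 × 0.0068 = $5,857.9176504
Northam CSD: $861,458.478 × 0.0096 = $8,270.0013888
Total = $30,978.04686888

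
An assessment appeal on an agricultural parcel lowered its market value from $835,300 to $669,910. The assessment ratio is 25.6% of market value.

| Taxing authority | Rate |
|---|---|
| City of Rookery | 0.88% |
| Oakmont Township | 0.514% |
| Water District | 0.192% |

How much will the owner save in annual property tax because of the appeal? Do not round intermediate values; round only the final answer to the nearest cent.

$671.51

Old assessed value = $835,300 × 0.256 = $213,836.8
New assessed value = $669,910 × 0.256 = $171,496.96
Combined rate = 0.0088 + 0.00514 + 0.00192 = 0.01586
Old tax = $213,836.8 × 0.01586 = $3,391.451648
New tax = $171,496.96 × 0.01586 = $2,719.9417856
Reduction = $3,391.451648 − $2,719.9417856 = $671.5098624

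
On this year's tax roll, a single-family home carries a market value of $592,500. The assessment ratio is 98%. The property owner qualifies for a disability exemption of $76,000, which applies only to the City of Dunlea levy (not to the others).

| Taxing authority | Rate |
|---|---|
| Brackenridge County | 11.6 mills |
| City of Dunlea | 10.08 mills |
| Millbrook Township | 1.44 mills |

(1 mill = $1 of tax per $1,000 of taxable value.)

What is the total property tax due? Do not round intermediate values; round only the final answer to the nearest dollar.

Assessed value = $592,500 × 0.98 = $580,650
Brackenridge County: $580,650 × 0.0116 = $6,735.54
City of Dunlea: ($580,650 − $76,000) × 0.01008 = $504,650 × 0.01008 = $5,086.872
Millbrook Township: $580,650 × 0.00144 = $836.136
Total = $12,658.548

$12,659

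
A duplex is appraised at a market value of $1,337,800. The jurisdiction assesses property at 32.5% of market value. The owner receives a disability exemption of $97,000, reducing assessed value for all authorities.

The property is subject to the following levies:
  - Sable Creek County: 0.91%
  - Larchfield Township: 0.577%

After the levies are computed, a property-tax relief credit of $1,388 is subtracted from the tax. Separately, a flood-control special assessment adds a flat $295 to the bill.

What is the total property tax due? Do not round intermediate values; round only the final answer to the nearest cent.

$3,929.86

Assessed value = $1,337,800 × 0.325 = $434,785
Taxable value = $434,785 − $97,000 = $337,785
Sable Creek County: $337,785 × 0.0091 = $3,073.8435
Larchfield Township: $337,785 × 0.00577 = $1,949.01945
Levies subtotal = $5,022.86295
After credit = $5,022.86295 − $1,388 = $3,634.86295
Total = $3,634.86295 + $295 = $3,929.86295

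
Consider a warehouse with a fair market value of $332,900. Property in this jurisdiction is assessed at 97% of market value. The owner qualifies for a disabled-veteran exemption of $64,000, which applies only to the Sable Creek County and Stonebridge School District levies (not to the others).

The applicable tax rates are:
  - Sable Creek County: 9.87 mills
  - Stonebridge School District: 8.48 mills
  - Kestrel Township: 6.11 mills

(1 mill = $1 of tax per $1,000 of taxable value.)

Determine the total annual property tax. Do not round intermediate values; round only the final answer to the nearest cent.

Assessed value = $332,900 × 0.97 = $322,913
Sable Creek County: ($322,913 − $64,000) × 0.00987 = $258,913 × 0.00987 = $2,555.47131
Stonebridge School District: ($322,913 − $64,000) × 0.00848 = $258,913 × 0.00848 = $2,195.58224
Kestrel Township: $322,913 × 0.00611 = $1,972.99843
Total = $6,724.05198

$6,724.05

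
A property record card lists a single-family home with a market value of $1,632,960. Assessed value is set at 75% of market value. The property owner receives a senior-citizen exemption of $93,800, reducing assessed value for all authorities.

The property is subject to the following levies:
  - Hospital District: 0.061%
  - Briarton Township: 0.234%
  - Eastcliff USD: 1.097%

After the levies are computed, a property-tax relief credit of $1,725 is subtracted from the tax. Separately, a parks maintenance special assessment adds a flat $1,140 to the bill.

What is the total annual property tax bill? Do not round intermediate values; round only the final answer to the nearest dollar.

Assessed value = $1,632,960 × 0.75 = $1,224,720
Taxable value = $1,224,720 − $93,800 = $1,130,920
Hospital District: $1,130,920 × 0.00061 = $689.8612
Briarton Township: $1,130,920 × 0.00234 = $2,646.3528
Eastcliff USD: $1,130,920 × 0.01097 = $12,406.1924
Levies subtotal = $15,742.4064
After credit = $15,742.4064 − $1,725 = $14,017.4064
Total = $14,017.4064 + $1,140 = $15,157.4064

$15,157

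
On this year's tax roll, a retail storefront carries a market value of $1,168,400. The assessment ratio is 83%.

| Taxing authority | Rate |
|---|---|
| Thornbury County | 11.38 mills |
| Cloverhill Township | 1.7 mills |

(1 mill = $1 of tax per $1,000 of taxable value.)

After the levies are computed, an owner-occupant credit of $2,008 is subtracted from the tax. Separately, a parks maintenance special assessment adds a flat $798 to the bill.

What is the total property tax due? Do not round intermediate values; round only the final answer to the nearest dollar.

$11,475

Assessed value = $1,168,400 × 0.83 = $969,772
Thornbury County: $969,772 × 0.01138 = $11,036.00536
Cloverhill Township: $969,772 × 0.0017 = $1,648.6124
Levies subtotal = $12,684.61776
After credit = $12,684.61776 − $2,008 = $10,676.61776
Total = $10,676.61776 + $798 = $11,474.61776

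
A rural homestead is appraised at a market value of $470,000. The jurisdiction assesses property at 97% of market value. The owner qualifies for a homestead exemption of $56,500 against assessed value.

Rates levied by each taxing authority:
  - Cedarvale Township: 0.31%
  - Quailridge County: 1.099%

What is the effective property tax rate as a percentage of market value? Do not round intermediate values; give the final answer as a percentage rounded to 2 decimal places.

1.20%

Assessed value = $470,000 × 0.97 = $455,900
Taxable value = $455,900 − $56,500 = $399,400
Cedarvale Township: $399,400 × 0.0031 = $1,238.14
Quailridge County: $399,400 × 0.01099 = $4,389.406
Total tax = $5,627.546
Effective rate = $5,627.546 ÷ $470,000 = 1.20% of market value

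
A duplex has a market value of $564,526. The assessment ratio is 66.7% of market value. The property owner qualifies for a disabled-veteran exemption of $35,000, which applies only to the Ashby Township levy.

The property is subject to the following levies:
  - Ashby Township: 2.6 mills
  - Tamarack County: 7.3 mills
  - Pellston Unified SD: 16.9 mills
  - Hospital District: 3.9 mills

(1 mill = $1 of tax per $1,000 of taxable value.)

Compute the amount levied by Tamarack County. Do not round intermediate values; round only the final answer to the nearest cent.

$2,748.73

Assessed value = $564,526 × 0.667 = $376,538.842
Tamarack County taxable value = $376,538.842 (exemption does not apply)
Tamarack County levy = $376,538.842 × 0.0073 = $2,748.7335466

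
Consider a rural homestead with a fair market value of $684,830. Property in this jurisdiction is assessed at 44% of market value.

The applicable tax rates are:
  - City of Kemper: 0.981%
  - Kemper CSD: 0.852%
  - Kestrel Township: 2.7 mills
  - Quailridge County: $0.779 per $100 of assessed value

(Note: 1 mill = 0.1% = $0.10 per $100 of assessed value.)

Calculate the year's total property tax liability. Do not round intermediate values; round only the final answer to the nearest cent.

$8,684.19

Assessed value = $684,830 × 0.44 = $301,325.2
City of Kemper: $301,325.2 × 0.00981 = $2,956.000212
Kemper CSD: $301,325.2 × 0.00852 = $2,567.290704
Kestrel Township: $301,325.2 × 0.0027 = $813.57804
Quailridge County: $301,325.2 × 0.00779 = $2,347.323308
Total = $8,684.192264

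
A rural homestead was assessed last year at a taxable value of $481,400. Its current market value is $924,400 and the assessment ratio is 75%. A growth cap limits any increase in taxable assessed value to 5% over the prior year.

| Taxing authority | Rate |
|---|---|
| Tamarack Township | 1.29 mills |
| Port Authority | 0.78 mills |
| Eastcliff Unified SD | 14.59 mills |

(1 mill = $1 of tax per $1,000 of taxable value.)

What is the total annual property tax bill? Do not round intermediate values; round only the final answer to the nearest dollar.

$8,421

Uncapped assessed value = $924,400 × 0.75 = $693,300
Cap limit = $481,400 × 1.05 = $505,470
Taxable assessed value = min($693,300, $505,470) = $505,470 (cap binds)
Tamarack Township: $505,470 × 0.00129 = $652.0563
Port Authority: $505,470 × 0.00078 = $394.2666
Eastcliff Unified SD: $505,470 × 0.01459 = $7,374.8073
Total = $8,421.1302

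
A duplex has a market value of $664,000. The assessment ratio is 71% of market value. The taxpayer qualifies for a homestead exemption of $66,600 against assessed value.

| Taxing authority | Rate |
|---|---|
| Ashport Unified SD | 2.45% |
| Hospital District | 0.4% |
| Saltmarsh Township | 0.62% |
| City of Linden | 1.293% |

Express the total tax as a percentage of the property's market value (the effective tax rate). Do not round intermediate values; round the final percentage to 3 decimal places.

2.904%

Assessed value = $664,000 × 0.71 = $471,440
Taxable value = $471,440 − $66,600 = $404,840
Ashport Unified SD: $404,840 × 0.0245 = $9,918.58
Hospital District: $404,840 × 0.004 = $1,619.36
Saltmarsh Township: $404,840 × 0.0062 = $2,510.008
City of Linden: $404,840 × 0.01293 = $5,234.5812
Total tax = $19,282.5292
Effective rate = $19,282.5292 ÷ $664,000 = 2.904% of market value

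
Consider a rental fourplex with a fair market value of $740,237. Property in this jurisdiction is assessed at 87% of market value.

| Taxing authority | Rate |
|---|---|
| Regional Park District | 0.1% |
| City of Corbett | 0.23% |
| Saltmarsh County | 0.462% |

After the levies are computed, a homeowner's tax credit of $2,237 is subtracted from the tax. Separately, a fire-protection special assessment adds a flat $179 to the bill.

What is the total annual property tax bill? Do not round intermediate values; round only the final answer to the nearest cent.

Assessed value = $740,237 × 0.87 = $644,006.19
Regional Park District: $644,006.19 × 0.001 = $644.00619
City of Corbett: $644,006.19 × 0.0023 = $1,481.214237
Saltmarsh County: $644,006.19 × 0.00462 = $2,975.3085978
Levies subtotal = $5,100.5290248
After credit = $5,100.5290248 − $2,237 = $2,863.5290248
Total = $2,863.5290248 + $179 = $3,042.5290248

$3,042.53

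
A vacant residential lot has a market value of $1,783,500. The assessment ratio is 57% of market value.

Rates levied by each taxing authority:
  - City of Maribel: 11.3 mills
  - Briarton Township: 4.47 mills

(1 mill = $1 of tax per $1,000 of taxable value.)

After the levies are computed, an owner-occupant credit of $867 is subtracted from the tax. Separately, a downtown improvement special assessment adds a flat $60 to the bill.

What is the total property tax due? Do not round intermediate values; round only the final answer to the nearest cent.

Assessed value = $1,783,500 × 0.57 = $1,016,595
City of Maribel: $1,016,595 × 0.0113 = $11,487.5235
Briarton Township: $1,016,595 × 0.00447 = $4,544.17965
Levies subtotal = $16,031.70315
After credit = $16,031.70315 − $867 = $15,164.70315
Total = $15,164.70315 + $60 = $15,224.70315

$15,224.70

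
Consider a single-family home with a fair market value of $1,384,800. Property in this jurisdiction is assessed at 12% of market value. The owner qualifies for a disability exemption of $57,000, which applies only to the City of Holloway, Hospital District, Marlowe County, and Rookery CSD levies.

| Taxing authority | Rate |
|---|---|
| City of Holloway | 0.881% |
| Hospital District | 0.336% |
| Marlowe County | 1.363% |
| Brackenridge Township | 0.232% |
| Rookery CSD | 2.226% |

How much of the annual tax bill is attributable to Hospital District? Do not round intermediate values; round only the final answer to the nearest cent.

Assessed value = $1,384,800 × 0.12 = $166,176
Hospital District taxable value = $166,176 − $57,000 = $109,176
Hospital District levy = $109,176 × 0.00336 = $366.83136

$366.83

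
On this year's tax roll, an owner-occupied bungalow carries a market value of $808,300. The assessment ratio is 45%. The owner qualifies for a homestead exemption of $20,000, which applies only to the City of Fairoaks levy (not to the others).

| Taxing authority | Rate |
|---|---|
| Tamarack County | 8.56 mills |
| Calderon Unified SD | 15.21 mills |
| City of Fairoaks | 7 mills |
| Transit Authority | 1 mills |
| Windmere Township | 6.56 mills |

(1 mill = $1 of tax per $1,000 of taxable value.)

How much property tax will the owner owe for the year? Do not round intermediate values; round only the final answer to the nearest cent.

Assessed value = $808,300 × 0.45 = $363,735
Tamarack County: $363,735 × 0.00856 = $3,113.5716
Calderon Unified SD: $363,735 × 0.01521 = $5,532.40935
City of Fairoaks: ($363,735 − $20,000) × 0.007 = $343,735 × 0.007 = $2,406.145
Transit Authority: $363,735 × 0.001 = $363.735
Windmere Township: $363,735 × 0.00656 = $2,386.1016
Total = $13,801.96255

$13,801.96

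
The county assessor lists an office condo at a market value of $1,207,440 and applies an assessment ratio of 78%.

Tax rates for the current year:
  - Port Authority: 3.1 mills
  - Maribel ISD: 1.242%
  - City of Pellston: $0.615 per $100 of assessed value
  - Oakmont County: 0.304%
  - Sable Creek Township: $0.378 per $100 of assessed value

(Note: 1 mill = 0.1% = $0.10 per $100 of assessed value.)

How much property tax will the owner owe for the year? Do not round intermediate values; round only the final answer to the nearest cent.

Assessed value = $1,207,440 × 0.78 = $941,803.2
Port Authority: $941,803.2 × 0.0031 = $2,919.58992
Maribel ISD: $941,803.2 × 0.01242 = $11,697.195744
City of Pellston: $941,803.2 × 0.00615 = $5,792.08968
Oakmont County: $941,803.2 × 0.00304 = $2,863.081728
Sable Creek Township: $941,803.2 × 0.00378 = $3,560.016096
Total = $26,831.973168

$26,831.97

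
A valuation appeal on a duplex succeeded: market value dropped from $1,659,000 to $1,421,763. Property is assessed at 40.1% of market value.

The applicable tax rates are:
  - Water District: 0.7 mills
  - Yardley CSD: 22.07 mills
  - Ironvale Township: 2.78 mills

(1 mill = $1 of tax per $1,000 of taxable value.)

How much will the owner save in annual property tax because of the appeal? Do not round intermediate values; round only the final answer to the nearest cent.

Old assessed value = $1,659,000 × 0.401 = $665,259
New assessed value = $1,421,763 × 0.401 = $570,126.963
Combined rate = 0.0007 + 0.02207 + 0.00278 = 0.02555
Old tax = $665,259 × 0.02555 = $16,997.36745
New tax = $570,126.963 × 0.02555 = $14,566.74390465
Reduction = $16,997.36745 − $14,566.74390465 = $2,430.62354535

$2,430.62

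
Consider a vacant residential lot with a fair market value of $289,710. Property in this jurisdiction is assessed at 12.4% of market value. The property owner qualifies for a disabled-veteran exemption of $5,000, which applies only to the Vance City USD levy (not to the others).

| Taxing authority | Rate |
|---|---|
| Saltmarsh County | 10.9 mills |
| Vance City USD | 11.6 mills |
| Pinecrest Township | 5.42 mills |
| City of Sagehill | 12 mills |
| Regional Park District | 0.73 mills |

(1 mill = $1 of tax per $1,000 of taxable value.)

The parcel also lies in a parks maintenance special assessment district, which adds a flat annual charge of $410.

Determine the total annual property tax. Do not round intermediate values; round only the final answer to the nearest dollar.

Assessed value = $289,710 × 0.124 = $35,924.04
Saltmarsh County: $35,924.04 × 0.0109 = $391.572036
Vance City USD: ($35,924.04 − $5,000) × 0.0116 = $30,924.04 × 0.0116 = $358.718864
Pinecrest Township: $35,924.04 × 0.00542 = $194.7082968
City of Sagehill: $35,924.04 × 0.012 = $431.08848
Regional Park District: $35,924.04 × 0.00073 = $26.2245492
Levies subtotal = $1,402.312226
Total = $1,402.312226 + $410 = $1,812.312226

$1,812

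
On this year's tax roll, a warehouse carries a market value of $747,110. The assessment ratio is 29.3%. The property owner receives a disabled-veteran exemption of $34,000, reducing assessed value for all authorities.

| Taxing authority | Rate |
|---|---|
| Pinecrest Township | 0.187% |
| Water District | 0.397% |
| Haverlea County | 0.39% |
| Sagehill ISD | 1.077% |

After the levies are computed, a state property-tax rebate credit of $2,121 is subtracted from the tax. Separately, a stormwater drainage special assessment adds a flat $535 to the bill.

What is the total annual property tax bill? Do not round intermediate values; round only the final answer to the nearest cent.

Assessed value = $747,110 × 0.293 = $218,903.23
Taxable value = $218,903.23 − $34,000 = $184,903.23
Pinecrest Township: $184,903.23 × 0.00187 = $345.7690401
Water District: $184,903.23 × 0.00397 = $734.0658231
Haverlea County: $184,903.23 × 0.0039 = $721.122597
Sagehill ISD: $184,903.23 × 0.01077 = $1,991.4077871
Levies subtotal = $3,792.3652473
After credit = $3,792.3652473 − $2,121 = $1,671.3652473
Total = $1,671.3652473 + $535 = $2,206.3652473

$2,206.37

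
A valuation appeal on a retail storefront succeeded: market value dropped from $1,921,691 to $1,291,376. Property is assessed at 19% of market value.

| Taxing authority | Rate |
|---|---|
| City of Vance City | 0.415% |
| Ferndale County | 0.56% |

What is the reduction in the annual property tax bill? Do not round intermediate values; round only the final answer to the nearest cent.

Old assessed value = $1,921,691 × 0.19 = $365,121.29
New assessed value = $1,291,376 × 0.19 = $245,361.44
Combined rate = 0.00415 + 0.0056 = 0.00975
Old tax = $365,121.29 × 0.00975 = $3,559.9325775
New tax = $245,361.44 × 0.00975 = $2,392.27404
Reduction = $3,559.9325775 − $2,392.27404 = $1,167.6585375

$1,167.66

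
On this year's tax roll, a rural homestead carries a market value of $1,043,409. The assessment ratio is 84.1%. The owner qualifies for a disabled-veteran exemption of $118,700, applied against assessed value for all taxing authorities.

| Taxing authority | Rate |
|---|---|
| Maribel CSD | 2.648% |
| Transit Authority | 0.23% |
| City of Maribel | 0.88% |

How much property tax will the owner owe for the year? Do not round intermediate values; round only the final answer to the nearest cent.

Assessed value = $1,043,409 × 0.841 = $877,506.969
Taxable value = $877,506.969 − $118,700 = $758,806.969
Maribel CSD: $758,806.969 × 0.02648 = $20,093.20853912
Transit Authority: $758,806.969 × 0.0023 = $1,745.2560287
City of Maribel: $758,806.969 × 0.0088 = $6,677.5013272
Total = $20,093.20853912 + $1,745.2560287 + $6,677.5013272 = $28,515.96589502

$28,515.97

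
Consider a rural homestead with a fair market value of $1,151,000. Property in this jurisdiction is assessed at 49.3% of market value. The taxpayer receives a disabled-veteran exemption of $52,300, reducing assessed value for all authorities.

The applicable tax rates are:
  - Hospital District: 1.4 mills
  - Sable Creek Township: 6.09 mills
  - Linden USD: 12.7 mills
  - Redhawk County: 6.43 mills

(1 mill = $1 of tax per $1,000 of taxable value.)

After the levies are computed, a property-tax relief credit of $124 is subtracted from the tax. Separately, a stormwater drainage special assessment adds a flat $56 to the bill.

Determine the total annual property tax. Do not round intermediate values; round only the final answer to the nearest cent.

Assessed value = $1,151,000 × 0.493 = $567,443
Taxable value = $567,443 − $52,300 = $515,143
Hospital District: $515,143 × 0.0014 = $721.2002
Sable Creek Township: $515,143 × 0.00609 = $3,137.22087
Linden USD: $515,143 × 0.0127 = $6,542.3161
Redhawk County: $515,143 × 0.00643 = $3,312.36949
Levies subtotal = $13,713.10666
After credit = $13,713.10666 − $124 = $13,589.10666
Total = $13,589.10666 + $56 = $13,645.10666

$13,645.11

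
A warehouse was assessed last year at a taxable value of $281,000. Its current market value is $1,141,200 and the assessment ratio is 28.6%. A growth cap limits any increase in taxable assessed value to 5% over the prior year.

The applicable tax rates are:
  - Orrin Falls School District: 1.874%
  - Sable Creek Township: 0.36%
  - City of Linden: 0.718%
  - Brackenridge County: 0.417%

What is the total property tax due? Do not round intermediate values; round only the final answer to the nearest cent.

Uncapped assessed value = $1,141,200 × 0.286 = $326,383.2
Cap limit = $281,000 × 1.05 = $295,050
Taxable assessed value = min($326,383.2, $295,050) = $295,050 (cap binds)
Orrin Falls School District: $295,050 × 0.01874 = $5,529.237
Sable Creek Township: $295,050 × 0.0036 = $1,062.18
City of Linden: $295,050 × 0.00718 = $2,118.459
Brackenridge County: $295,050 × 0.00417 = $1,230.3585
Total = $9,940.2345

$9,940.23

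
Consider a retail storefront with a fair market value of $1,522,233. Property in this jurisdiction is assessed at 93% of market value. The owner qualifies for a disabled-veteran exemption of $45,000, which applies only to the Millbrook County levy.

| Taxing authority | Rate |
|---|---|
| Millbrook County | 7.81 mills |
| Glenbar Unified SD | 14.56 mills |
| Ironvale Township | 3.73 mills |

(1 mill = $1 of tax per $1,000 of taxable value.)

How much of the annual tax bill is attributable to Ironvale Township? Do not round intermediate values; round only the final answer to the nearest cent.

$5,280.47

Assessed value = $1,522,233 × 0.93 = $1,415,676.69
Ironvale Township taxable value = $1,415,676.69 (exemption does not apply)
Ironvale Township levy = $1,415,676.69 × 0.00373 = $5,280.4740537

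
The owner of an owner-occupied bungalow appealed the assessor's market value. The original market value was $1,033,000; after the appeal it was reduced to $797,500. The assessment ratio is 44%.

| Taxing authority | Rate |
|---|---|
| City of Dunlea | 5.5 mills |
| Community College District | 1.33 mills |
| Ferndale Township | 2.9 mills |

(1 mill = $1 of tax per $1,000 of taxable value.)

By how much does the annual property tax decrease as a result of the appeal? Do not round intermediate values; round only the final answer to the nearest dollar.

$1,008

Old assessed value = $1,033,000 × 0.44 = $454,520
New assessed value = $797,500 × 0.44 = $350,900
Combined rate = 0.0055 + 0.00133 + 0.0029 = 0.00973
Old tax = $454,520 × 0.00973 = $4,422.4796
New tax = $350,900 × 0.00973 = $3,414.257
Reduction = $4,422.4796 − $3,414.257 = $1,008.2226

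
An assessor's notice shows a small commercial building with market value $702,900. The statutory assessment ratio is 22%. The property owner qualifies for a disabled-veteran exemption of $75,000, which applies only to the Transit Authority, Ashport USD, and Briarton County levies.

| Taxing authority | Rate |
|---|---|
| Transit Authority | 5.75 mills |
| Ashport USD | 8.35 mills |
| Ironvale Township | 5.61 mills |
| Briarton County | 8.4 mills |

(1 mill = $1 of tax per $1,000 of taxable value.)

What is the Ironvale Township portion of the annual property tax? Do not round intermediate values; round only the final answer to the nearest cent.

$867.52

Assessed value = $702,900 × 0.22 = $154,638
Ironvale Township taxable value = $154,638 (exemption does not apply)
Ironvale Township levy = $154,638 × 0.00561 = $867.51918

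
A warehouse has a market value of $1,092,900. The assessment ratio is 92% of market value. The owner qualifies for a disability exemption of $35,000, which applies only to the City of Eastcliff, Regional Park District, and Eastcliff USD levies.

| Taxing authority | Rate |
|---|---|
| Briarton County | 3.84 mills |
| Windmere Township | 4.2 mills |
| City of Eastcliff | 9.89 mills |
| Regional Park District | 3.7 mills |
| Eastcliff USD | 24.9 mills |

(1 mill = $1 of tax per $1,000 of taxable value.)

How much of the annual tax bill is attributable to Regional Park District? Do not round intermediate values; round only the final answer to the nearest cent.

$3,590.73

Assessed value = $1,092,900 × 0.92 = $1,005,468
Regional Park District taxable value = $1,005,468 − $35,000 = $970,468
Regional Park District levy = $970,468 × 0.0037 = $3,590.7316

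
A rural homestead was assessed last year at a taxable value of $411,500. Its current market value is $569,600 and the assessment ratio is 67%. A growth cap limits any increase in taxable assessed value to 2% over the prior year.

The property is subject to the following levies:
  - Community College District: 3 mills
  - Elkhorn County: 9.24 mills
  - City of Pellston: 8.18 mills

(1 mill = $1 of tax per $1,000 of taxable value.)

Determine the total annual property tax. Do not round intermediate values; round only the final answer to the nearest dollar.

Uncapped assessed value = $569,600 × 0.67 = $381,632
Cap limit = $411,500 × 1.02 = $419,730
Taxable assessed value = min($381,632, $419,730) = $381,632 (cap does not bind)
Community College District: $381,632 × 0.003 = $1,144.896
Elkhorn County: $381,632 × 0.00924 = $3,526.27968
City of Pellston: $381,632 × 0.00818 = $3,121.74976
Total = $7,792.92544

$7,793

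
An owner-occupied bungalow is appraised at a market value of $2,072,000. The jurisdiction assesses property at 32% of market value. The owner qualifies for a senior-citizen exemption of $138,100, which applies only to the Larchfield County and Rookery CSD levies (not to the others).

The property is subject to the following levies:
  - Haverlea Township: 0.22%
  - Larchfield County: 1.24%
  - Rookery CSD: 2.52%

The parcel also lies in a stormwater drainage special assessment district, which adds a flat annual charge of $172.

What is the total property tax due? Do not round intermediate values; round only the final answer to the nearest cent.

$21,368.43

Assessed value = $2,072,000 × 0.32 = $663,040
Haverlea Township: $663,040 × 0.0022 = $1,458.688
Larchfield County: ($663,040 − $138,100) × 0.0124 = $524,940 × 0.0124 = $6,509.256
Rookery CSD: ($663,040 − $138,100) × 0.0252 = $524,940 × 0.0252 = $13,228.488
Levies subtotal = $21,196.432
Total = $21,196.432 + $172 = $21,368.432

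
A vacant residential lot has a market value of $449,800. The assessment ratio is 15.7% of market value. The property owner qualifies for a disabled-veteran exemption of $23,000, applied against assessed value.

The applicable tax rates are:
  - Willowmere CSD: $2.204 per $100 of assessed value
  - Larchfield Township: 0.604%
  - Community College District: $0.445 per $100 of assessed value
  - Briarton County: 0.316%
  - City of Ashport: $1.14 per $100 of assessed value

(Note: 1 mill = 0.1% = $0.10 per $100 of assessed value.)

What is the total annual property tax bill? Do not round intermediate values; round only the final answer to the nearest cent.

$2,242.36

Assessed value = $449,800 × 0.157 = $70,618.6
Taxable value = $70,618.6 − $23,000 = $47,618.6
Willowmere CSD: $47,618.6 × 0.02204 = $1,049.513944
Larchfield Township: $47,618.6 × 0.00604 = $287.616344
Community College District: $47,618.6 × 0.00445 = $211.90277
Briarton County: $47,618.6 × 0.00316 = $150.474776
City of Ashport: $47,618.6 × 0.0114 = $542.85204
Total = $2,242.359874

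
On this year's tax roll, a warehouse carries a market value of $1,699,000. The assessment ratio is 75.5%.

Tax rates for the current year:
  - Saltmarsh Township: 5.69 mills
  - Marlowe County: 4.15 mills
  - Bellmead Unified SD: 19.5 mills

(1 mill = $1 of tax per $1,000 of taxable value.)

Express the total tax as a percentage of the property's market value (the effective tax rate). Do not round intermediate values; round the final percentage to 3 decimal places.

Assessed value = $1,699,000 × 0.755 = $1,282,745
Saltmarsh Township: $1,282,745 × 0.00569 = $7,298.81905
Marlowe County: $1,282,745 × 0.00415 = $5,323.39175
Bellmead Unified SD: $1,282,745 × 0.0195 = $25,013.5275
Total tax = $37,635.7383
Effective rate = $37,635.7383 ÷ $1,699,000 = 2.215% of market value

2.215%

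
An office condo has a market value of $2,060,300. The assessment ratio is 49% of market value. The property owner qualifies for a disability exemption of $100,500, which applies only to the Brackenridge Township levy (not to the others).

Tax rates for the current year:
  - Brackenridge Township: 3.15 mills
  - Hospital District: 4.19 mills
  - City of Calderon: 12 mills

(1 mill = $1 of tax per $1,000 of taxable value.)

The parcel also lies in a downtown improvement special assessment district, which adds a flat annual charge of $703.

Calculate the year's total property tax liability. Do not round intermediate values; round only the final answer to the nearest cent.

Assessed value = $2,060,300 × 0.49 = $1,009,547
Brackenridge Township: ($1,009,547 − $100,500) × 0.00315 = $909,047 × 0.00315 = $2,863.49805
Hospital District: $1,009,547 × 0.00419 = $4,230.00193
City of Calderon: $1,009,547 × 0.012 = $12,114.564
Levies subtotal = $19,208.06398
Total = $19,208.06398 + $703 = $19,911.06398

$19,911.06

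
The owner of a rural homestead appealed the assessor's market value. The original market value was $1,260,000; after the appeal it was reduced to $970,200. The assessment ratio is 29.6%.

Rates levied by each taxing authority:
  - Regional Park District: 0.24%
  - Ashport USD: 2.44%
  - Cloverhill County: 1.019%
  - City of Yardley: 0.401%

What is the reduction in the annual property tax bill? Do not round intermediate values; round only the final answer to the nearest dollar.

Old assessed value = $1,260,000 × 0.296 = $372,960
New assessed value = $970,200 × 0.296 = $287,179.2
Combined rate = 0.0024 + 0.0244 + 0.01019 + 0.00401 = 0.041
Old tax = $372,960 × 0.041 = $15,291.36
New tax = $287,179.2 × 0.041 = $11,774.3472
Reduction = $15,291.36 − $11,774.3472 = $3,517.0128

$3,517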